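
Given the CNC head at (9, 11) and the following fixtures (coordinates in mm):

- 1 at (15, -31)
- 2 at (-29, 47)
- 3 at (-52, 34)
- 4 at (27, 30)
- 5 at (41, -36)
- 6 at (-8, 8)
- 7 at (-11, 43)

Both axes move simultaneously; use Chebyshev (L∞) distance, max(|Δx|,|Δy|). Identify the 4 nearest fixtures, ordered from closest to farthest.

6, 4, 7, 2

Distances from (9, 11):
1: max(|6|, |-42|) = 42 mm
2: max(|-38|, |36|) = 38 mm
3: max(|-61|, |23|) = 61 mm
4: max(|18|, |19|) = 19 mm
5: max(|32|, |-47|) = 47 mm
6: max(|-17|, |-3|) = 17 mm
7: max(|-20|, |32|) = 32 mm
Sorted: 6 (17 mm) < 4 (19 mm) < 7 (32 mm) < 2 (38 mm) < 1 (42 mm) < 5 (47 mm) < …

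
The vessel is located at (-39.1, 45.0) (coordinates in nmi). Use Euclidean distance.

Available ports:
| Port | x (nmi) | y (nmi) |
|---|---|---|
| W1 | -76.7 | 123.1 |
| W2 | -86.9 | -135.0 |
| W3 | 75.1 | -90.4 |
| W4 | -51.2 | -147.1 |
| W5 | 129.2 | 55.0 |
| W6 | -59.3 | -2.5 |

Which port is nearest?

W6

Distances from (-39.1, 45.0):
W1: 86.7 nmi
W2: 186.2 nmi
W3: 177.1 nmi
W4: 192.5 nmi
W5: 168.6 nmi
W6: 51.6 nmi
Minimum: W6 at 51.6 nmi.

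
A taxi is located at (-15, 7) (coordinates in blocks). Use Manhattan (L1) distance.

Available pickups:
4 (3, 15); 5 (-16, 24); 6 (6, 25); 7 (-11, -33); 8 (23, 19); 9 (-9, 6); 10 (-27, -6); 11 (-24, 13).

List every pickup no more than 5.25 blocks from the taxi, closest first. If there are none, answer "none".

none

Distances from (-15, 7):
4: |18| + |8| = 18 + 8 = 26 blocks
5: |-1| + |17| = 1 + 17 = 18 blocks
6: |21| + |18| = 21 + 18 = 39 blocks
7: |4| + |-40| = 4 + 40 = 44 blocks
8: |38| + |12| = 38 + 12 = 50 blocks
9: |6| + |-1| = 6 + 1 = 7 blocks
10: |-12| + |-13| = 12 + 13 = 25 blocks
11: |-9| + |6| = 9 + 6 = 15 blocks
Threshold 5.25 blocks: none within range.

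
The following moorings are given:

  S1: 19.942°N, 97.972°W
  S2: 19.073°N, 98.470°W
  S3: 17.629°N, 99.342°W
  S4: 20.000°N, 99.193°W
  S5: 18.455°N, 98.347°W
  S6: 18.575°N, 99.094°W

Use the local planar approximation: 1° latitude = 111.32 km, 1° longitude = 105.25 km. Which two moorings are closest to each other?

S2 and S5

Pairwise distances:
S1–S2: 110.024 km
S1–S3: 295.109 km
S1–S4: 128.672 km
S1–S5: 170.173 km
S1–S6: 192.620 km
S2–S3: 185.101 km
S2–S4: 128.217 km
S2–S5: 70.003 km
S2–S6: 85.946 km
S3–S4: 264.405 km
S3–S5: 139.363 km
S3–S6: 108.495 km
S4–S5: 193.672 km
S4–S6: 158.973 km
S5–S6: 79.749 km
Closest pair: S2–S5 at 70.003 km.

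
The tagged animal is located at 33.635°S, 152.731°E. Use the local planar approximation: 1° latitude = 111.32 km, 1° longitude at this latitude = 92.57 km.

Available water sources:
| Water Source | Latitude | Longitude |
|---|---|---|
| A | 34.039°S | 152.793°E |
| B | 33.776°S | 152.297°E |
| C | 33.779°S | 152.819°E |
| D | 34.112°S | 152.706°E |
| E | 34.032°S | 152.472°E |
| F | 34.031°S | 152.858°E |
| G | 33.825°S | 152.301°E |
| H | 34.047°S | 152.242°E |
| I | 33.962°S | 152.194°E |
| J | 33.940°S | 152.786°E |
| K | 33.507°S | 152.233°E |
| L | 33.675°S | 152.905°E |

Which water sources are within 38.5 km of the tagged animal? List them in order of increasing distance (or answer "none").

Distances from 33.635°S, 152.731°E:
A: √((-0.404·111.32)² + (0.062·92.57)²) = √(2022.59591 + 32.94002) = 45.338 km
B: √((-0.141·111.32)² + (-0.434·92.57)²) = √(246.36818 + 1614.06116) = 43.133 km
C: √((-0.144·111.32)² + (0.088·92.57)²) = √(256.96346 + 66.35992) = 17.981 km
D: √((-0.477·111.32)² + (-0.025·92.57)²) = √(2819.57177 + 5.35575) = 53.150 km
E: √((-0.397·111.32)² + (-0.259·92.57)²) = √(1953.11317 + 574.83083) = 50.279 km
F: √((-0.396·111.32)² + (0.127·92.57)²) = √(1943.28620 + 138.21271) = 45.623 km
G: √((-0.190·111.32)² + (-0.430·92.57)²) = √(447.35634 + 1584.44599) = 45.076 km
H: √((-0.412·111.32)² + (-0.489·92.57)²) = √(2103.49182 + 2049.07684) = 64.440 km
I: √((-0.327·111.32)² + (-0.537·92.57)²) = √(1325.07939 + 2471.09305) = 61.613 km
J: √((-0.305·111.32)² + (0.055·92.57)²) = √(1152.77905 + 25.92184) = 34.332 km
K: √((0.128·111.32)² + (-0.498·92.57)²) = √(203.03286 + 2125.19709) = 48.252 km
L: √((-0.040·111.32)² + (0.174·92.57)²) = √(19.82743 + 259.44125) = 16.711 km
Threshold 38.5 km: L (16.711 km), C (17.981 km), J (34.332 km) are within range.

L, C, J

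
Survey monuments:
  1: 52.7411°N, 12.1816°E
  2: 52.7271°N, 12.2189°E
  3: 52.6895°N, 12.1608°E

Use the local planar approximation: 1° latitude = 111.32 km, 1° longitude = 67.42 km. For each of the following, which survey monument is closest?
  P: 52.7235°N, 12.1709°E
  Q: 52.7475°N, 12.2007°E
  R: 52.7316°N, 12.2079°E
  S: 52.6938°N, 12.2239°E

P at 52.7235°N, 12.1709°E:
  1: 2.0878 km
  2: 3.2609 km
  3: 3.8456 km
  → nearest: 1 (2.0878 km)
Q at 52.7475°N, 12.2007°E:
  1: 1.4717 km
  2: 2.5812 km
  3: 6.9945 km
  → nearest: 1 (1.4717 km)
R at 52.7316°N, 12.2079°E:
  1: 2.0646 km
  2: 0.8950 km
  3: 5.6611 km
  → nearest: 2 (0.8950 km)
S at 52.6938°N, 12.2239°E:
  1: 5.9882 km
  2: 3.7223 km
  3: 4.2810 km
  → nearest: 2 (3.7223 km)

P→1; Q→1; R→2; S→2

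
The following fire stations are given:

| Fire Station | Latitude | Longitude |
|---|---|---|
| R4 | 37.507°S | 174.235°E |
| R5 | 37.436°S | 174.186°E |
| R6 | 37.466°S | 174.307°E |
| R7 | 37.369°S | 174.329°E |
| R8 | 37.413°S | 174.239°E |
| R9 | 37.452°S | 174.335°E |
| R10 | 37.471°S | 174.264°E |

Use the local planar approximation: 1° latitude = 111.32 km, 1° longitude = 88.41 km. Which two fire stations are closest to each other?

Pairwise distances:
R6–R9: √((0.014·111.32)² + (0.028·88.41)²) = √(2.42886 + 6.12800) = 2.925 km
R6–R10: √((-0.005·111.32)² + (-0.043·88.41)²) = √(0.30980 + 14.45239) = 3.842 km
R4–R10: √((0.036·111.32)² + (0.029·88.41)²) = √(16.06022 + 6.57353) = 4.757 km
R5–R8: √((0.023·111.32)² + (0.053·88.41)²) = √(6.55544 + 21.95607) = 5.340 km
R9–R10: √((-0.019·111.32)² + (-0.071·88.41)²) = √(4.47356 + 39.40211) = 6.624 km
R8–R10: √((-0.058·111.32)² + (0.025·88.41)²) = √(41.68717 + 4.88521) = 6.824 km
R4–R6: √((0.041·111.32)² + (0.072·88.41)²) = √(20.83119 + 40.51984) = 7.833 km
R5–R10: √((-0.035·111.32)² + (0.078·88.41)²) = √(15.18037 + 47.55454) = 7.921 km
R6–R8: √((0.053·111.32)² + (-0.068·88.41)²) = √(34.80953 + 36.14270) = 8.423 km
R4–R5: √((0.071·111.32)² + (-0.049·88.41)²) = √(62.46879 + 18.76700) = 9.013 km
R7–R9: √((-0.083·111.32)² + (0.006·88.41)²) = √(85.36947 + 0.28139) = 9.255 km
R7–R8: √((-0.044·111.32)² + (-0.090·88.41)²) = √(23.99119 + 63.31226) = 9.344 km
R8–R9: √((-0.039·111.32)² + (0.096·88.41)²) = √(18.84845 + 72.03528) = 9.533 km
R4–R8: √((0.094·111.32)² + (0.004·88.41)²) = √(109.49697 + 0.12506) = 10.470 km
R4–R9: √((0.055·111.32)² + (0.100·88.41)²) = √(37.48623 + 78.16328) = 10.754 km
R6–R7: √((0.097·111.32)² + (0.022·88.41)²) = √(116.59767 + 3.78310) = 10.972 km
R5–R6: √((-0.030·111.32)² + (0.121·88.41)²) = √(11.15293 + 114.43886) = 11.207 km
R7–R10: √((-0.102·111.32)² + (-0.065·88.41)²) = √(128.92785 + 33.02399) = 12.726 km
R5–R9: √((-0.016·111.32)² + (0.149·88.41)²) = √(3.17239 + 173.53030) = 13.293 km
R5–R7: √((0.067·111.32)² + (0.143·88.41)²) = √(55.62833 + 159.83609) = 14.679 km
R4–R7: √((0.138·111.32)² + (0.094·88.41)²) = √(235.99596 + 69.06508) = 17.466 km
Closest pair: R6–R9 at 2.925 km.

R6 and R9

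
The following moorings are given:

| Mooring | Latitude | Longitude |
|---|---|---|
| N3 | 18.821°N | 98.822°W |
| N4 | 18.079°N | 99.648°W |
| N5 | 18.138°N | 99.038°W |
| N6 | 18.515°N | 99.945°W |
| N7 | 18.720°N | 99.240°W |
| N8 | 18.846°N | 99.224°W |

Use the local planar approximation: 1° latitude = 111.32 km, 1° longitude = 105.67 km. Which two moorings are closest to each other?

N7 and N8

Pairwise distances:
N3–N4: 120.171 km
N3–N5: 79.384 km
N3–N6: 123.460 km
N3–N7: 45.579 km
N3–N8: 42.570 km
N4–N5: 64.792 km
N4–N6: 57.798 km
N4–N7: 83.369 km
N4–N8: 96.424 km
N5–N6: 104.628 km
N5–N7: 68.214 km
N5–N8: 81.228 km
N6–N7: 77.914 km
N6–N8: 84.630 km
N7–N8: 14.128 km
Closest pair: N7–N8 at 14.128 km.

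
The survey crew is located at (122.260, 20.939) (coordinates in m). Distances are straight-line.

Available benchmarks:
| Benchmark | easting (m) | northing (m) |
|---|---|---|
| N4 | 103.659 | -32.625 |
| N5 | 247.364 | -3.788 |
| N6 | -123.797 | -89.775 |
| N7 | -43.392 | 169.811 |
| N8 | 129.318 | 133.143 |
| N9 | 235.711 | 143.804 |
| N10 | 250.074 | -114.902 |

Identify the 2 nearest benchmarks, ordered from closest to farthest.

Distances from (122.260, 20.939):
N4: 56.702 m
N5: 127.524 m
N6: 269.818 m
N7: 222.718 m
N8: 112.426 m
N9: 167.233 m
N10: 186.519 m
Sorted: N4 (56.702 m) < N8 (112.426 m) < N5 (127.524 m) < N9 (167.233 m) < …

N4, N8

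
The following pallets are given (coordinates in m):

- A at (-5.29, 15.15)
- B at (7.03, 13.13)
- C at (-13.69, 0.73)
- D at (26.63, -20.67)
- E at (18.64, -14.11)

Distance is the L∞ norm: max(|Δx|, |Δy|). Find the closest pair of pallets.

Pairwise distances:
A–B: 12.32 m
A–C: 14.42 m
A–D: 35.82 m
A–E: 29.26 m
B–C: 20.72 m
B–D: 33.80 m
B–E: 27.24 m
C–D: 40.32 m
C–E: 32.33 m
D–E: 7.99 m
Closest pair: D–E at 7.99 m.

D and E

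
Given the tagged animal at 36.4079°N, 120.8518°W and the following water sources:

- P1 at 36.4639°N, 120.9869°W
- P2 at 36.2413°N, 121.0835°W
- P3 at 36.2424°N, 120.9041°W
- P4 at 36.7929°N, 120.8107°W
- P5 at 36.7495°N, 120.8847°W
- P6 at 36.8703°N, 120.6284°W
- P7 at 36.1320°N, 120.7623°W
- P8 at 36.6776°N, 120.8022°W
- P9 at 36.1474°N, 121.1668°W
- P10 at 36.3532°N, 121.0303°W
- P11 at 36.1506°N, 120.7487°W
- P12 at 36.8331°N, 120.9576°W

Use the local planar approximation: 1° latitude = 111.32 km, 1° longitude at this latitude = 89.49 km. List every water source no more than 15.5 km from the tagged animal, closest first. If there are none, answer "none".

Distances from 36.4079°N, 120.8518°W:
P1: √((0.0560·111.32)² + (-0.1351·89.49)²) = √(38.861759 + 146.170494) = 13.6027 km
P2: √((-0.1666·111.32)² + (-0.2317·89.49)²) = √(343.950852 + 429.933300) = 27.8188 km
P3: √((-0.1655·111.32)² + (-0.0523·89.49)²) = √(339.423878 + 21.905461) = 19.0087 km
P4: √((0.3850·111.32)² + (0.0411·89.49)²) = √(1836.825307 + 13.527971) = 43.0157 km
P5: √((0.3416·111.32)² + (-0.0329·89.49)²) = √(1446.046036 + 8.668437) = 38.1407 km
P6: √((0.4624·111.32)² + (0.2234·89.49)²) = √(2649.610561 + 399.682703) = 55.2204 km
P7: √((-0.2759·111.32)² + (0.0895·89.49)²) = √(943.299917 + 64.149768) = 31.7403 km
P8: √((0.2697·111.32)² + (0.0496·89.49)²) = √(901.380769 + 19.702093) = 30.3493 km
P9: √((-0.2605·111.32)² + (-0.3150·89.49)²) = √(840.933881 + 794.639453) = 40.4422 km
P10: √((-0.0547·111.32)² + (-0.1785·89.49)²) = √(37.078405 + 255.167558) = 17.0952 km
P11: √((-0.2573·111.32)² + (0.1031·89.49)²) = √(820.400597 + 85.126808) = 30.0920 km
P12: √((0.4252·111.32)² + (-0.1058·89.49)²) = √(2240.437881 + 89.643819) = 48.2709 km
Threshold 15.5 km: P1 (13.6027 km) is within range.

P1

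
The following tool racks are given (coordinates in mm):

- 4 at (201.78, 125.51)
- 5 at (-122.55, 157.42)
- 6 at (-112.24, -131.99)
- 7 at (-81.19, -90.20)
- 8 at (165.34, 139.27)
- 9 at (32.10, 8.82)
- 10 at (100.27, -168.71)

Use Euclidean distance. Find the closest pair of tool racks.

4 and 8

Pairwise distances:
4–5: √((-324.33)² + (31.91)²) = √(105189.9489 + 1018.2481) = 325.90 mm
4–6: √((-314.02)² + (-257.50)²) = √(98608.5604 + 66306.2500) = 406.10 mm
4–7: √((-282.97)² + (-215.71)²) = √(80072.0209 + 46530.8041) = 355.81 mm
4–8: √((-36.44)² + (13.76)²) = √(1327.8736 + 189.3376) = 38.95 mm
4–9: √((-169.68)² + (-116.69)²) = √(28791.3024 + 13616.5561) = 205.93 mm
4–10: √((-101.51)² + (-294.22)²) = √(10304.2801 + 86565.4084) = 311.24 mm
5–6: √((10.31)² + (-289.41)²) = √(106.2961 + 83758.1481) = 289.59 mm
5–7: √((41.36)² + (-247.62)²) = √(1710.6496 + 61315.6644) = 251.05 mm
5–8: √((287.89)² + (-18.15)²) = √(82880.6521 + 329.4225) = 288.46 mm
5–9: √((154.65)² + (-148.60)²) = √(23916.6225 + 22081.9600) = 214.47 mm
5–10: √((222.82)² + (-326.13)²) = √(49648.7524 + 106360.7769) = 394.98 mm
6–7: √((31.05)² + (41.79)²) = √(964.1025 + 1746.4041) = 52.06 mm
6–8: √((277.58)² + (271.26)²) = √(77050.6564 + 73581.9876) = 388.11 mm
6–9: √((144.34)² + (140.81)²) = √(20834.0356 + 19827.4561) = 201.65 mm
6–10: √((212.51)² + (-36.72)²) = √(45160.5001 + 1348.3584) = 215.66 mm
7–8: √((246.53)² + (229.47)²) = √(60777.0409 + 52656.4809) = 336.80 mm
7–9: √((113.29)² + (99.02)²) = √(12834.6241 + 9804.9604) = 150.46 mm
7–10: √((181.46)² + (-78.51)²) = √(32927.7316 + 6163.8201) = 197.72 mm
8–9: √((-133.24)² + (-130.45)²) = √(17752.8976 + 17017.2025) = 186.47 mm
8–10: √((-65.07)² + (-307.98)²) = √(4234.1049 + 94851.6804) = 314.78 mm
9–10: √((68.17)² + (-177.53)²) = √(4647.1489 + 31516.9009) = 190.17 mm
Closest pair: 4–8 at 38.95 mm.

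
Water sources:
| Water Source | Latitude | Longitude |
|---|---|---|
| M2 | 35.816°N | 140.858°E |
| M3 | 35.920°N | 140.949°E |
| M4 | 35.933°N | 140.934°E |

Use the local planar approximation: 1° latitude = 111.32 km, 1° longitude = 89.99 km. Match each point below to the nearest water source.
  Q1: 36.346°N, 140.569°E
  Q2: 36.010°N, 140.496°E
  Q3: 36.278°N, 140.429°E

Q1 at 36.346°N, 140.569°E:
  M2: 64.477 km
  M3: 58.466 km
  M4: 56.503 km
  → nearest: M4 (56.503 km)
Q2 at 36.010°N, 140.496°E:
  M2: 39.085 km
  M3: 41.979 km
  M4: 40.337 km
  → nearest: M2 (39.085 km)
Q3 at 36.278°N, 140.429°E:
  M2: 64.307 km
  M3: 61.465 km
  M4: 59.500 km
  → nearest: M4 (59.500 km)

Q1→M4; Q2→M2; Q3→M4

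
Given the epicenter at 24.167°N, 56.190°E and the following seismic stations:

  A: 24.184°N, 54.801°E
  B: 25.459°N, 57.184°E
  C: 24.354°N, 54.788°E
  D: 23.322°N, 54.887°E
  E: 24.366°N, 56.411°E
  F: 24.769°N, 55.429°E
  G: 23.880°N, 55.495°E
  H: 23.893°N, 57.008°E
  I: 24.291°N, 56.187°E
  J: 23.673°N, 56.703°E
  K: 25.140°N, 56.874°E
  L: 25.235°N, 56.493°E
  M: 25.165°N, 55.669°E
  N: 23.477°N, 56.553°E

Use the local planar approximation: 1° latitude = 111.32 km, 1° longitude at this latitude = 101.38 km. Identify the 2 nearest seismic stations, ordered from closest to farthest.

Distances from 24.167°N, 56.190°E:
A: 140.830 km
B: 175.615 km
C: 143.651 km
D: 162.167 km
E: 31.508 km
F: 102.192 km
G: 77.364 km
H: 88.360 km
I: 13.807 km
J: 75.690 km
K: 128.610 km
L: 122.794 km
M: 123.014 km
N: 85.172 km
Sorted: I (13.807 km) < E (31.508 km) < J (75.690 km) < G (77.364 km) < …

I, E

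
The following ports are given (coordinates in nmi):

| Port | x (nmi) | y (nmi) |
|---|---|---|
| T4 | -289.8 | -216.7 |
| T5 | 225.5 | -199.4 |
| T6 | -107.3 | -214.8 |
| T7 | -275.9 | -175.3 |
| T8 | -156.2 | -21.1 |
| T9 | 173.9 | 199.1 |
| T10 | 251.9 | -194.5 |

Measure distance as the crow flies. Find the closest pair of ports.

Pairwise distances:
T5–T10: 26.9 nmi
T4–T7: 43.7 nmi
T6–T7: 173.2 nmi
T4–T6: 182.5 nmi
T7–T8: 195.2 nmi
T6–T8: 199.8 nmi
T4–T8: 236.9 nmi
T5–T6: 333.2 nmi
T6–T10: 359.8 nmi
T8–T9: 396.8 nmi
T9–T10: 401.3 nmi
T5–T9: 401.8 nmi
T5–T8: 421.3 nmi
T8–T10: 443.4 nmi
T6–T9: 500.4 nmi
T5–T7: 502.0 nmi
T4–T5: 515.6 nmi
T7–T10: 528.1 nmi
T4–T10: 542.2 nmi
T7–T9: 585.2 nmi
T4–T9: 622.8 nmi
Closest pair: T5–T10 at 26.9 nmi.

T5 and T10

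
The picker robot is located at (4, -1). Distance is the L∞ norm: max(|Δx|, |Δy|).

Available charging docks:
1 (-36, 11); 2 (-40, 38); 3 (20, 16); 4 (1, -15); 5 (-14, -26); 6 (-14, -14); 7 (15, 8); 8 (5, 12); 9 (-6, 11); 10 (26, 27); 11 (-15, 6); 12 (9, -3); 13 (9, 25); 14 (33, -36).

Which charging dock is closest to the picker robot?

Distances from (4, -1):
1: 40
2: 44
3: 17
4: 14
5: 25
6: 18
7: 11
8: 13
9: 12
10: 28
11: 19
12: 5
13: 26
14: 35
Minimum: 12 at 5.

12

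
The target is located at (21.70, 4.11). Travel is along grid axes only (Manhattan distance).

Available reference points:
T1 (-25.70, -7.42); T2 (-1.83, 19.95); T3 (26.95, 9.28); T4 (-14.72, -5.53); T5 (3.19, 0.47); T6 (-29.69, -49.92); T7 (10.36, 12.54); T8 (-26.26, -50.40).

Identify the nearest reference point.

T3

Distances from (21.70, 4.11):
T1: 58.93
T2: 39.37
T3: 10.42
T4: 46.06
T5: 22.15
T6: 105.42
T7: 19.77
T8: 102.47
Minimum: T3 at 10.42.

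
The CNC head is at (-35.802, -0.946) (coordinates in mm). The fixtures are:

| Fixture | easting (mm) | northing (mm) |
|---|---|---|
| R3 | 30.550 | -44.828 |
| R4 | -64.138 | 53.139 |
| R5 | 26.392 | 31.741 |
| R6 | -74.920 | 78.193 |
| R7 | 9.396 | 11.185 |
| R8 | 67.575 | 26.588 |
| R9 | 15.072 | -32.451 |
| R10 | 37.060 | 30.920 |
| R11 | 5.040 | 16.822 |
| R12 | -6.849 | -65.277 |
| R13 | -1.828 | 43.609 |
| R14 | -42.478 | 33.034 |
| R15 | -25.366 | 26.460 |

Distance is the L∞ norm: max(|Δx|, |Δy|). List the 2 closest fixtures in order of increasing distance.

R15, R14

Distances from (-35.802, -0.946):
R3: max(|66.352|, |-43.882|) = 66.352 mm
R4: max(|-28.336|, |54.085|) = 54.085 mm
R5: max(|62.194|, |32.687|) = 62.194 mm
R6: max(|-39.118|, |79.139|) = 79.139 mm
R7: max(|45.198|, |12.131|) = 45.198 mm
R8: max(|103.377|, |27.534|) = 103.377 mm
R9: max(|50.874|, |-31.505|) = 50.874 mm
R10: max(|72.862|, |31.866|) = 72.862 mm
R11: max(|40.842|, |17.768|) = 40.842 mm
R12: max(|28.953|, |-64.331|) = 64.331 mm
R13: max(|33.974|, |44.555|) = 44.555 mm
R14: max(|-6.676|, |33.980|) = 33.980 mm
R15: max(|10.436|, |27.406|) = 27.406 mm
Sorted: R15 (27.406 mm) < R14 (33.980 mm) < R11 (40.842 mm) < R13 (44.555 mm) < …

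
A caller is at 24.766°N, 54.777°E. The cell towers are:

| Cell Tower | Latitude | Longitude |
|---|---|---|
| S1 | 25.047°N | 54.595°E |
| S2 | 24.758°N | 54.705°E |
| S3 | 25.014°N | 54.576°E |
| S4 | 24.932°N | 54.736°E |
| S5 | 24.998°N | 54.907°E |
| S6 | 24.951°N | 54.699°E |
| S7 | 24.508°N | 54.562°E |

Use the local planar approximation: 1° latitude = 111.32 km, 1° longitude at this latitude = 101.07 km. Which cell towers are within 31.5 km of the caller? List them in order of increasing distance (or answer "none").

S2, S4, S6, S5

Distances from 24.766°N, 54.777°E:
S1: 36.289 km
S2: 7.331 km
S3: 34.276 km
S4: 18.938 km
S5: 28.976 km
S6: 22.052 km
S7: 36.015 km
Threshold 31.5 km: S2 (7.331 km), S4 (18.938 km), S6 (22.052 km), S5 (28.976 km) are within range.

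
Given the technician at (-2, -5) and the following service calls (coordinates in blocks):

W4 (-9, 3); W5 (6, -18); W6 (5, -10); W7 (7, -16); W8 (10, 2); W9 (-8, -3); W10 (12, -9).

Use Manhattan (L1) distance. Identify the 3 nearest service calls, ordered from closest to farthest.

Distances from (-2, -5):
W4: 15 blocks
W5: 21 blocks
W6: 12 blocks
W7: 20 blocks
W8: 19 blocks
W9: 8 blocks
W10: 18 blocks
Sorted: W9 (8 blocks) < W6 (12 blocks) < W4 (15 blocks) < W10 (18 blocks) < W8 (19 blocks) < …

W9, W6, W4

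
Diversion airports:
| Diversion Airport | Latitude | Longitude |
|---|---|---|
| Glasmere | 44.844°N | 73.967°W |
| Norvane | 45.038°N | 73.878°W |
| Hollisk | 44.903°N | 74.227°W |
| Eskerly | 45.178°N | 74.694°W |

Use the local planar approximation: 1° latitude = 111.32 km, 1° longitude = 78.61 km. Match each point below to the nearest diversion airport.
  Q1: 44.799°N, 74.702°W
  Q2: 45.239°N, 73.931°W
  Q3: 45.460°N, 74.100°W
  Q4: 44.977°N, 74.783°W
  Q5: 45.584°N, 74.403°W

Q1 at 44.799°N, 74.702°W:
  Glasmere: √((0.045·111.32)² + (0.735·78.61)²) = √(25.09409 + 3338.33773) = 57.995 km
  Norvane: √((0.239·111.32)² + (0.824·78.61)²) = √(707.85157 + 4195.75399) = 70.026 km
  Hollisk: √((0.104·111.32)² + (0.475·78.61)²) = √(134.03341 + 1394.25693) = 39.093 km
  Eskerly: √((0.379·111.32)² + (0.008·78.61)²) = √(1780.01973 + 0.39549) = 42.195 km
  → nearest: Hollisk (39.093 km)
Q2 at 45.239°N, 73.931°W:
  Glasmere: √((-0.395·111.32)² + (-0.036·78.61)²) = √(1933.48402 + 8.00867) = 44.062 km
  Norvane: √((-0.201·111.32)² + (0.053·78.61)²) = √(500.65495 + 17.35831) = 22.760 km
  Hollisk: √((-0.336·111.32)² + (-0.296·78.61)²) = √(1399.02331 + 541.42588) = 44.051 km
  Eskerly: √((-0.061·111.32)² + (-0.763·78.61)²) = √(46.11116 + 3597.53202) = 60.363 km
  → nearest: Norvane (22.760 km)
Q3 at 45.460°N, 74.100°W:
  Glasmere: √((-0.616·111.32)² + (0.133·78.61)²) = √(4702.27279 + 109.30974) = 69.366 km
  Norvane: √((-0.422·111.32)² + (0.222·78.61)²) = √(2206.84229 + 304.55206) = 50.114 km
  Hollisk: √((-0.557·111.32)² + (-0.127·78.61)²) = √(3844.64979 + 99.66967) = 62.804 km
  Eskerly: √((-0.282·111.32)² + (-0.594·78.61)²) = √(985.47273 + 2180.36139) = 56.266 km
  → nearest: Norvane (50.114 km)
Q4 at 44.977°N, 74.783°W:
  Glasmere: √((-0.133·111.32)² + (0.816·78.61)²) = √(219.20461 + 4114.67853) = 65.832 km
  Norvane: √((0.061·111.32)² + (0.905·78.61)²) = √(46.11116 + 5061.19128) = 71.465 km
  Hollisk: √((-0.074·111.32)² + (0.556·78.61)²) = √(67.85937 + 1910.31584) = 44.477 km
  Eskerly: √((0.201·111.32)² + (0.089·78.61)²) = √(500.65495 + 48.94807) = 23.444 km
  → nearest: Eskerly (23.444 km)
Q5 at 45.584°N, 74.403°W:
  Glasmere: √((-0.740·111.32)² + (0.436·78.61)²) = √(6785.93718 + 1174.70433) = 89.222 km
  Norvane: √((-0.546·111.32)² + (0.525·78.61)²) = √(3694.29592 + 1703.23354) = 73.468 km
  Hollisk: √((-0.681·111.32)² + (0.176·78.61)²) = √(5746.99235 + 191.41719) = 77.061 km
  Eskerly: √((-0.406·111.32)² + (-0.291·78.61)²) = √(2042.67118 + 523.28896) = 50.655 km
  → nearest: Eskerly (50.655 km)

Q1→Hollisk; Q2→Norvane; Q3→Norvane; Q4→Eskerly; Q5→Eskerly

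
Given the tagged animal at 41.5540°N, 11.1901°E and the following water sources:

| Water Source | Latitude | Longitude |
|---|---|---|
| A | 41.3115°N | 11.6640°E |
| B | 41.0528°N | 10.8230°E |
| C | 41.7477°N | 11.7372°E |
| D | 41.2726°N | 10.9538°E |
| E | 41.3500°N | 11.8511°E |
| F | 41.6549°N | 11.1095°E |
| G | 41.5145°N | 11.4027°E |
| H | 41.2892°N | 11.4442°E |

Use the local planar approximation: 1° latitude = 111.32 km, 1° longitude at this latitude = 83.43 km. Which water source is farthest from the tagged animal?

Distances from 41.5540°N, 11.1901°E:
A: 47.8743 km
B: 63.6470 km
C: 50.4814 km
D: 37.0128 km
E: 59.6400 km
F: 13.0912 km
G: 18.2741 km
H: 36.3090 km
Maximum: B at 63.6470 km.

B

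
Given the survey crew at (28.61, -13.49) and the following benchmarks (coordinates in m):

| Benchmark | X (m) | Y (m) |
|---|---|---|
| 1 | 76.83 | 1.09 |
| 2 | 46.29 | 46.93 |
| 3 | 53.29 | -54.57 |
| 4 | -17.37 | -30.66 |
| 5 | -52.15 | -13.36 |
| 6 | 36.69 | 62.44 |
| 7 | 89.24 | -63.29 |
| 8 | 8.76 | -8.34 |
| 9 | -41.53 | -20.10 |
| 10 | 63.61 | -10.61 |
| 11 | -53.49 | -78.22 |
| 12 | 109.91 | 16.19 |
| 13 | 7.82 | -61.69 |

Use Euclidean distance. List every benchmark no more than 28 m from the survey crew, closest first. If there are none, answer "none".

8

Distances from (28.61, -13.49):
1: √((48.22)² + (14.58)²) = √(2325.1684 + 212.5764) = 50.38 m
2: √((17.68)² + (60.42)²) = √(312.5824 + 3650.5764) = 62.95 m
3: √((24.68)² + (-41.08)²) = √(609.1024 + 1687.5664) = 47.92 m
4: √((-45.98)² + (-17.17)²) = √(2114.1604 + 294.8089) = 49.08 m
5: √((-80.76)² + (0.13)²) = √(6522.1776 + 0.0169) = 80.76 m
6: √((8.08)² + (75.93)²) = √(65.2864 + 5765.3649) = 76.36 m
7: √((60.63)² + (-49.80)²) = √(3675.9969 + 2480.0400) = 78.46 m
8: √((-19.85)² + (5.15)²) = √(394.0225 + 26.5225) = 20.51 m
9: √((-70.14)² + (-6.61)²) = √(4919.6196 + 43.6921) = 70.45 m
10: √((35.00)² + (2.88)²) = √(1225.0000 + 8.2944) = 35.12 m
11: √((-82.10)² + (-64.73)²) = √(6740.4100 + 4189.9729) = 104.55 m
12: √((81.30)² + (29.68)²) = √(6609.6900 + 880.9024) = 86.55 m
13: √((-20.79)² + (-48.20)²) = √(432.2241 + 2323.2400) = 52.49 m
Threshold 28 m: 8 (20.51 m) is within range.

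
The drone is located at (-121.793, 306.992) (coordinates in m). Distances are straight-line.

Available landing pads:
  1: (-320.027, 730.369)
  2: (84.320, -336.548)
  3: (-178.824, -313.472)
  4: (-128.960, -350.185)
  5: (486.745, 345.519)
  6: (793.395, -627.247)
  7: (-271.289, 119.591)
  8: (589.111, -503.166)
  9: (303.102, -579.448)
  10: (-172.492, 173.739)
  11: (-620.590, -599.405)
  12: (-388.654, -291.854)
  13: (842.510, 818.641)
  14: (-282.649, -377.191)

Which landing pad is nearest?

10

Distances from (-121.793, 306.992):
1: √((-198.234)² + (423.377)²) = √(39296.71876 + 179248.08413) = 467.488 m
2: √((206.113)² + (-643.540)²) = √(42482.56877 + 414143.73160) = 675.741 m
3: √((-57.031)² + (-620.464)²) = √(3252.53496 + 384975.57530) = 623.080 m
4: √((-7.167)² + (-657.177)²) = √(51.36589 + 431881.60933) = 657.216 m
5: √((608.538)² + (38.527)²) = √(370318.49744 + 1484.32973) = 609.756 m
6: √((915.188)² + (-934.239)²) = √(837569.07534 + 872802.50912) = 1307.812 m
7: √((-149.496)² + (-187.401)²) = √(22349.05402 + 35119.13480) = 239.725 m
8: √((710.904)² + (-810.158)²) = √(505384.49722 + 656355.98496) = 1077.841 m
9: √((424.895)² + (-886.440)²) = √(180535.76102 + 785775.87360) = 983.012 m
10: √((-50.699)² + (-133.253)²) = √(2570.38860 + 17756.36201) = 142.572 m
11: √((-498.797)² + (-906.397)²) = √(248798.44721 + 821555.52161) = 1034.579 m
12: √((-266.861)² + (-598.846)²) = √(71214.79332 + 358616.53172) = 655.615 m
13: √((964.303)² + (511.649)²) = √(929880.27581 + 261784.69920) = 1091.634 m
14: √((-160.856)² + (-684.183)²) = √(25874.65274 + 468106.37749) = 702.838 m
Minimum: 10 at 142.572 m.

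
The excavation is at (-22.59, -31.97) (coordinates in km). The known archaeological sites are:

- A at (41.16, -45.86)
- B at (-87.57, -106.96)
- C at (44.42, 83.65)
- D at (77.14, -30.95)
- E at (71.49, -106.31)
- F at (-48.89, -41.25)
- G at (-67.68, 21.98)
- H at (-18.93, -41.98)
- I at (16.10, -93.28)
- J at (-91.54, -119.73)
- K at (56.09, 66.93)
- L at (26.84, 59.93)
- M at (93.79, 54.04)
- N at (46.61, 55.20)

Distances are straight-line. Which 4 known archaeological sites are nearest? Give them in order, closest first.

H, F, A, G

Distances from (-22.59, -31.97):
A: √((63.75)² + (-13.89)²) = √(4064.0625 + 192.9321) = 65.25 km
B: √((-64.98)² + (-74.99)²) = √(4222.4004 + 5623.5001) = 99.23 km
C: √((67.01)² + (115.62)²) = √(4490.3401 + 13367.9844) = 133.64 km
D: √((99.73)² + (1.02)²) = √(9946.0729 + 1.0404) = 99.74 km
E: √((94.08)² + (-74.34)²) = √(8851.0464 + 5526.4356) = 119.91 km
F: √((-26.30)² + (-9.28)²) = √(691.6900 + 86.1184) = 27.89 km
G: √((-45.09)² + (53.95)²) = √(2033.1081 + 2910.6025) = 70.31 km
H: √((3.66)² + (-10.01)²) = √(13.3956 + 100.2001) = 10.66 km
I: √((38.69)² + (-61.31)²) = √(1496.9161 + 3758.9161) = 72.50 km
J: √((-68.95)² + (-87.76)²) = √(4754.1025 + 7701.8176) = 111.61 km
K: √((78.68)² + (98.90)²) = √(6190.5424 + 9781.2100) = 126.38 km
L: √((49.43)² + (91.90)²) = √(2443.3249 + 8445.6100) = 104.35 km
M: √((116.38)² + (86.01)²) = √(13544.3044 + 7397.7201) = 144.71 km
N: √((69.20)² + (87.17)²) = √(4788.6400 + 7598.6089) = 111.30 km
Sorted: H (10.66 km) < F (27.89 km) < A (65.25 km) < G (70.31 km) < I (72.50 km) < B (99.23 km) < …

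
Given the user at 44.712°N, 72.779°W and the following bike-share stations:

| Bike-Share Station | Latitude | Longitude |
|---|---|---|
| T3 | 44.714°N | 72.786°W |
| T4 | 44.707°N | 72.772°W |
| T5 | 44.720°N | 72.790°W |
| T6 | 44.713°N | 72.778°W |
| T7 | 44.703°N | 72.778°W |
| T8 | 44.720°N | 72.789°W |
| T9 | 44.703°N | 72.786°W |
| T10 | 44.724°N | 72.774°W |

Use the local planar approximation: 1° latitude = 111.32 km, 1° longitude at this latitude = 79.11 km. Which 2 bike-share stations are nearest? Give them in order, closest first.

T6, T3

Distances from 44.712°N, 72.779°W:
T3: √((0.002·111.32)² + (-0.007·79.11)²) = √(0.04957 + 0.30666) = 0.597 km
T4: √((-0.005·111.32)² + (0.007·79.11)²) = √(0.30980 + 0.30666) = 0.785 km
T5: √((0.008·111.32)² + (-0.011·79.11)²) = √(0.79310 + 0.75727) = 1.245 km
T6: √((0.001·111.32)² + (0.001·79.11)²) = √(0.01239 + 0.00626) = 0.137 km
T7: √((-0.009·111.32)² + (0.001·79.11)²) = √(1.00376 + 0.00626) = 1.005 km
T8: √((0.008·111.32)² + (-0.010·79.11)²) = √(0.79310 + 0.62584) = 1.191 km
T9: √((-0.009·111.32)² + (-0.007·79.11)²) = √(1.00376 + 0.30666) = 1.145 km
T10: √((0.012·111.32)² + (0.005·79.11)²) = √(1.78447 + 0.15646) = 1.393 km
Sorted: T6 (0.137 km) < T3 (0.597 km) < T4 (0.785 km) < T7 (1.005 km) < …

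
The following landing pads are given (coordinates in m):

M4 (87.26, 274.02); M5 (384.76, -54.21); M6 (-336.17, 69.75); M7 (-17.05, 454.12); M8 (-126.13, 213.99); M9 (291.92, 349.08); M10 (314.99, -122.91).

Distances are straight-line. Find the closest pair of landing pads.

M5 and M10

Pairwise distances:
M4–M5: √((297.50)² + (-328.23)²) = √(88506.2500 + 107734.9329) = 442.99 m
M4–M6: √((-423.43)² + (-204.27)²) = √(179292.9649 + 41726.2329) = 470.13 m
M4–M7: √((-104.31)² + (180.10)²) = √(10880.5761 + 32436.0100) = 208.13 m
M4–M8: √((-213.39)² + (-60.03)²) = √(45535.2921 + 3603.6009) = 221.67 m
M4–M9: √((204.66)² + (75.06)²) = √(41885.7156 + 5634.0036) = 217.99 m
M4–M10: √((227.73)² + (-396.93)²) = √(51860.9529 + 157553.4249) = 457.62 m
M5–M6: √((-720.93)² + (123.96)²) = √(519740.0649 + 15366.0816) = 731.51 m
M5–M7: √((-401.81)² + (508.33)²) = √(161451.2761 + 258399.3889) = 647.96 m
M5–M8: √((-510.89)² + (268.20)²) = √(261008.5921 + 71931.2400) = 577.01 m
M5–M9: √((-92.84)² + (403.29)²) = √(8619.2656 + 162642.8241) = 413.84 m
M5–M10: √((-69.77)² + (-68.70)²) = √(4867.8529 + 4719.6900) = 97.92 m
M6–M7: √((319.12)² + (384.37)²) = √(101837.5744 + 147740.2969) = 499.58 m
M6–M8: √((210.04)² + (144.24)²) = √(44116.8016 + 20805.1776) = 254.80 m
M6–M9: √((628.09)² + (279.33)²) = √(394497.0481 + 78025.2489) = 687.40 m
M6–M10: √((651.16)² + (-192.66)²) = √(424009.3456 + 37117.8756) = 679.06 m
M7–M8: √((-109.08)² + (-240.13)²) = √(11898.4464 + 57662.4169) = 263.74 m
M7–M9: √((308.97)² + (-105.04)²) = √(95462.4609 + 11033.4016) = 326.34 m
M7–M10: √((332.04)² + (-577.03)²) = √(110250.5616 + 332963.6209) = 665.74 m
M8–M9: √((418.05)² + (135.09)²) = √(174765.8025 + 18249.3081) = 439.33 m
M8–M10: √((441.12)² + (-336.90)²) = √(194586.8544 + 113501.6100) = 555.06 m
M9–M10: √((23.07)² + (-471.99)²) = √(532.2249 + 222774.5601) = 472.55 m
Closest pair: M5–M10 at 97.92 m.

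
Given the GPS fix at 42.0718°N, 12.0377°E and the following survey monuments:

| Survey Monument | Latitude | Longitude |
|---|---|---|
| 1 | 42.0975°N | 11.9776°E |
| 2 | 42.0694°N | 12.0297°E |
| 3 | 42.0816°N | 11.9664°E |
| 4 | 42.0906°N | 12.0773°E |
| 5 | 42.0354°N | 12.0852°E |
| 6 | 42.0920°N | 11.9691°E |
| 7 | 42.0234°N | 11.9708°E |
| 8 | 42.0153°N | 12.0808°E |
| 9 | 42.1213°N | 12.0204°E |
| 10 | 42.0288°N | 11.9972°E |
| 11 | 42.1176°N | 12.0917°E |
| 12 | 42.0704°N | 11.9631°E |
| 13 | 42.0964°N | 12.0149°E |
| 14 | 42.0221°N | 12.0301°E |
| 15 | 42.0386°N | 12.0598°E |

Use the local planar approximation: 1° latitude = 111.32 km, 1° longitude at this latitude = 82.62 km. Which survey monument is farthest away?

7

Distances from 42.0718°N, 12.0377°E:
1: √((0.0257·111.32)² + (-0.0601·82.62)²) = √(8.184886 + 24.655813) = 5.7307 km
2: √((-0.0024·111.32)² + (-0.0080·82.62)²) = √(0.071379 + 0.436868) = 0.7129 km
3: √((0.0098·111.32)² + (-0.0713·82.62)²) = √(1.190141 + 34.701595) = 5.9910 km
4: √((0.0188·111.32)² + (0.0396·82.62)²) = √(4.379879 + 10.704361) = 3.8838 km
5: √((-0.0364·111.32)² + (0.0475·82.62)²) = √(16.419093 + 15.401308) = 5.6410 km
6: √((0.0202·111.32)² + (-0.0686·82.62)²) = √(5.056490 + 32.123186) = 6.0975 km
7: √((-0.0484·111.32)² + (-0.0669·82.62)²) = √(29.029337 + 30.550802) = 7.7188 km
8: √((-0.0565·111.32)² + (0.0431·82.62)²) = √(39.558817 + 12.680165) = 7.2277 km
9: √((0.0495·111.32)² + (-0.0173·82.62)²) = √(30.363847 + 2.042973) = 5.6927 km
10: √((-0.0430·111.32)² + (-0.0405·82.62)²) = √(22.913071 + 11.196452) = 5.8403 km
11: √((0.0458·111.32)² + (0.0540·82.62)²) = √(25.994254 + 19.904804) = 6.7749 km
12: √((-0.0014·111.32)² + (-0.0746·82.62)²) = √(0.024289 + 37.988141) = 6.1654 km
13: √((0.0246·111.32)² + (-0.0228·82.62)²) = √(7.499229 + 3.548461) = 3.3238 km
14: √((-0.0497·111.32)² + (-0.0076·82.62)²) = √(30.609707 + 0.394273) = 5.5681 km
15: √((-0.0332·111.32)² + (0.0221·82.62)²) = √(13.659115 + 3.333918) = 4.1223 km
Maximum: 7 at 7.7188 km.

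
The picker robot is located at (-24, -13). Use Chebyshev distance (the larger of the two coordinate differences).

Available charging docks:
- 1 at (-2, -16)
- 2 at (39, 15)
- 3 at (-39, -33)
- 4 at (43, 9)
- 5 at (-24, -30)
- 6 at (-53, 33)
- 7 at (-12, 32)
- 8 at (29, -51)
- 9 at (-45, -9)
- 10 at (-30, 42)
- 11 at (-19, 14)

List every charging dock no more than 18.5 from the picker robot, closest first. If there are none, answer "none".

Distances from (-24, -13):
1: 22
2: 63
3: 20
4: 67
5: 17
6: 46
7: 45
8: 53
9: 21
10: 55
11: 27
Threshold 18.5: 5 (17) is within range.

5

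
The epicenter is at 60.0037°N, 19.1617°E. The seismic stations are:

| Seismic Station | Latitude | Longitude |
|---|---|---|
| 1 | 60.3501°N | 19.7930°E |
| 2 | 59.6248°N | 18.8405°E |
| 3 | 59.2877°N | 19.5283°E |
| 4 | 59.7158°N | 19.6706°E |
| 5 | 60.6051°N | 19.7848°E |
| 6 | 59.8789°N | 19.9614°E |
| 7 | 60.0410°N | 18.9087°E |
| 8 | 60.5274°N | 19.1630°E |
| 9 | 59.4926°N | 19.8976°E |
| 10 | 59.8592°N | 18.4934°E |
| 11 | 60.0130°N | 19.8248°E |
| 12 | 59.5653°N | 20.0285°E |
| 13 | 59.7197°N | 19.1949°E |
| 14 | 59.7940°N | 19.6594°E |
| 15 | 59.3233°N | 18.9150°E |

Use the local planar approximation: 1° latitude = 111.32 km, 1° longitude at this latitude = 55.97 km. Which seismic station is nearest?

Distances from 60.0037°N, 19.1617°E:
1: 52.3015 km
2: 45.8506 km
3: 82.3038 km
4: 42.8769 km
5: 75.4869 km
6: 46.8657 km
7: 14.7566 km
8: 58.2983 km
9: 70.2395 km
10: 40.7169 km
11: 37.1281 km
12: 68.8142 km
13: 31.6694 km
14: 36.3443 km
15: 76.9904 km
Minimum: 7 at 14.7566 km.

7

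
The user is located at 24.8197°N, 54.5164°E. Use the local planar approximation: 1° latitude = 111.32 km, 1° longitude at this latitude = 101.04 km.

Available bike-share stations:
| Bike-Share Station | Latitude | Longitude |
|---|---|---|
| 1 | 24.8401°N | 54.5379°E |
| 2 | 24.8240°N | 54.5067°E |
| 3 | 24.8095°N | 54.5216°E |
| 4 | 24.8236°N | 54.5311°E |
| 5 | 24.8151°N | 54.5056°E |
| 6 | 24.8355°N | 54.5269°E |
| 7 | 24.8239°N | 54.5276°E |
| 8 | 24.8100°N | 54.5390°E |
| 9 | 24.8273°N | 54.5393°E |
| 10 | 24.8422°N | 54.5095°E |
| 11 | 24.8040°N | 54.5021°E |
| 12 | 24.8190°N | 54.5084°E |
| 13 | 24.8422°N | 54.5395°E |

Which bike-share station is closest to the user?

12

Distances from 24.8197°N, 54.5164°E:
1: 3.1427 km
2: 1.0907 km
3: 1.2511 km
4: 1.5474 km
5: 1.2054 km
6: 2.0541 km
7: 1.2244 km
8: 2.5259 km
9: 2.4636 km
10: 2.5999 km
11: 2.2676 km
12: 0.8121 km
13: 3.4236 km
Minimum: 12 at 0.8121 km.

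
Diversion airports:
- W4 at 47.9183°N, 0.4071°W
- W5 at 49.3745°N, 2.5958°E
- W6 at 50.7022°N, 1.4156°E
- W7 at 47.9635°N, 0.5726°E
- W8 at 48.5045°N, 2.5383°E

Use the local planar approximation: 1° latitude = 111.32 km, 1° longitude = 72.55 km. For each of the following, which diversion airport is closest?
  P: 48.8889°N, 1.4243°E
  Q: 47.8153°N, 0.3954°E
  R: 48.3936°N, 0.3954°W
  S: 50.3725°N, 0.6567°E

P at 48.8889°N, 1.4243°E:
  W4: √((-0.9706·111.32)² + (-1.8314·72.55)²) = √(11674.195699 + 17653.924026) = 171.2545 km
  W5: √((0.4856·111.32)² + (1.1715·72.55)²) = √(2922.158384 + 7223.695309) = 100.7266 km
  W6: √((1.8133·111.32)² + (-0.0087·72.55)²) = √(40746.069200 + 0.398395) = 201.8575 km
  W7: √((-0.9254·111.32)² + (-0.8517·72.55)²) = √(10612.199009 + 3818.107290) = 120.1262 km
  W8: √((-0.3844·111.32)² + (1.1140·72.55)²) = √(1831.104599 + 6531.985548) = 91.4499 km
  → nearest: W8 (91.4499 km)
Q at 47.8153°N, 0.3954°E:
  W4: √((0.1030·111.32)² + (-0.8025·72.55)²) = √(131.468239 + 3389.728507) = 59.3397 km
  W5: √((1.5592·111.32)² + (2.2004·72.55)²) = √(30126.594888 + 25484.616707) = 235.8203 km
  W6: √((2.8869·111.32)² + (1.0202·72.55)²) = √(103278.489220 + 5478.295721) = 329.7829 km
  W7: √((0.1482·111.32)² + (0.1772·72.55)²) = √(272.171598 + 165.273136) = 20.9152 km
  W8: √((0.6892·111.32)² + (2.1429·72.55)²) = √(5886.226002 + 24170.110908) = 173.3676 km
  → nearest: W7 (20.9152 km)
R at 48.3936°N, 0.3954°W:
  W4: √((-0.4753·111.32)² + (-0.0117·72.55)²) = √(2799.510005 + 0.720521) = 52.9172 km
  W5: √((0.9809·111.32)² + (2.9912·72.55)²) = √(11923.283338 + 47094.017174) = 242.9348 km
  W6: √((2.3086·111.32)² + (1.8110·72.55)²) = √(66045.582972 + 17262.819683) = 288.6320 km
  W7: √((-0.4301·111.32)² + (0.9680·72.55)²) = √(2292.372978 + 4932.028167) = 84.9965 km
  W8: √((0.1109·111.32)² + (2.9337·72.55)²) = √(152.408605 + 45300.837931) = 213.1977 km
  → nearest: W4 (52.9172 km)
S at 50.3725°N, 0.6567°E:
  W4: √((-2.4542·111.32)² + (-1.0638·72.55)²) = √(74639.083644 + 5956.550190) = 283.8937 km
  W5: √((-0.9980·111.32)² + (1.9391·72.55)²) = √(12342.623399 + 19791.342122) = 179.2595 km
  W6: √((0.3297·111.32)² + (0.7589·72.55)²) = √(1347.051778 + 3031.404837) = 66.1699 km
  W7: √((-2.4090·111.32)² + (-0.0841·72.55)²) = √(71915.084539 + 37.227753) = 268.2393 km
  W8: √((-1.8680·111.32)² + (1.8816·72.55)²) = √(43241.439102 + 18635.001942) = 248.7498 km
  → nearest: W6 (66.1699 km)

P→W8; Q→W7; R→W4; S→W6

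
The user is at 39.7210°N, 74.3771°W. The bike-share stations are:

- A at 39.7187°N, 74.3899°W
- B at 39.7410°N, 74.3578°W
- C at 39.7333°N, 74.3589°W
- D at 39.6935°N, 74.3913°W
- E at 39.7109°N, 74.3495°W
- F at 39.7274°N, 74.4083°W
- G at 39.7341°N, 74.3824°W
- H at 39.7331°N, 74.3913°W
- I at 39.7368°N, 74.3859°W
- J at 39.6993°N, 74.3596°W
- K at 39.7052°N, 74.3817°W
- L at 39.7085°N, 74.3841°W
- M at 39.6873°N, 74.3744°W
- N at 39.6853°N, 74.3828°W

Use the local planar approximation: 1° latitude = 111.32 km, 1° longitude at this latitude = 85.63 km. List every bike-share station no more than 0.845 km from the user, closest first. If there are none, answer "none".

Distances from 39.7210°N, 74.3771°W:
A: 1.1256 km
B: 2.7727 km
C: 2.0745 km
D: 3.2939 km
E: 2.6172 km
F: 2.7650 km
G: 1.5273 km
H: 1.8146 km
I: 1.9135 km
J: 2.8427 km
K: 1.8024 km
L: 1.5151 km
M: 3.7586 km
N: 4.0040 km
Threshold 0.845 km: none within range.

none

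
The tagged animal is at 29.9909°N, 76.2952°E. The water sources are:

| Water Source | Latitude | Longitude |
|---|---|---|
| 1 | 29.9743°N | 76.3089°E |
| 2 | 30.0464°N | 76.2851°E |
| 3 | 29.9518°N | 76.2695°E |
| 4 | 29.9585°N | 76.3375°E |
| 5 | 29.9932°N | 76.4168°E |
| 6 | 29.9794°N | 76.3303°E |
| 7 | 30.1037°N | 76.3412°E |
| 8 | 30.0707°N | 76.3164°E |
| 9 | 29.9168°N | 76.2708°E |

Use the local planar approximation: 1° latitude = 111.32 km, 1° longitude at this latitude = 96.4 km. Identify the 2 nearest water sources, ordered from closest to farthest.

Distances from 29.9909°N, 76.2952°E:
1: √((-0.0166·111.32)² + (0.0137·96.4)²) = √(3.414779 + 1.744196) = 2.2713 km
2: √((0.0555·111.32)² + (-0.0101·96.4)²) = √(38.170897 + 0.947975) = 6.2545 km
3: √((-0.0391·111.32)² + (-0.0257·96.4)²) = √(18.945231 + 6.137907) = 5.0083 km
4: √((-0.0324·111.32)² + (0.0423·96.4)²) = √(13.008775 + 16.627800) = 5.4439 km
5: √((0.0023·111.32)² + (0.1216·96.4)²) = √(0.065554 + 137.410911) = 11.7250 km
6: √((-0.0115·111.32)² + (0.0351·96.4)²) = √(1.638861 + 11.449020) = 3.6177 km
7: √((0.1128·111.32)² + (0.0460·96.4)²) = √(157.675637 + 19.663903) = 13.3169 km
8: √((0.0798·111.32)² + (0.0212·96.4)²) = √(78.913658 + 4.176628) = 9.1154 km
9: √((-0.0741·111.32)² + (-0.0244·96.4)²) = √(68.042899 + 5.532657) = 8.5776 km
Sorted: 1 (2.2713 km) < 6 (3.6177 km) < 3 (5.0083 km) < 4 (5.4439 km) < …

1, 6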